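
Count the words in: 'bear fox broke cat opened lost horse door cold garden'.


Counting words by splitting on spaces:
  Word 1: 'bear'
  Word 2: 'fox'
  Word 3: 'broke'
  Word 4: 'cat'
  Word 5: 'opened'
  Word 6: 'lost'
  Word 7: 'horse'
  Word 8: 'door'
  Word 9: 'cold'
  Word 10: 'garden'
Total words: 10

10


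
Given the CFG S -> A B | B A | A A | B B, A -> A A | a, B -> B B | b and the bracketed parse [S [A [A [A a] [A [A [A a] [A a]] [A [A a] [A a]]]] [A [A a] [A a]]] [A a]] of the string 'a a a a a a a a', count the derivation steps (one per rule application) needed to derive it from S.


Every bracketed nonterminal node [X ...] in the tree is produced by exactly one rule application.
Reading the tree off as a leftmost derivation:
  Step 1: S  =>  A A   (applied S -> A A)
  Step 2: A A  =>  A A A   (applied A -> A A)
  Step 3: A A A  =>  A A A A   (applied A -> A A)
  Step 4: A A A A  =>  a A A A   (applied A -> a)
  Step 5: a A A A  =>  a A A A A   (applied A -> A A)
  Step 6: a A A A A  =>  a A A A A A   (applied A -> A A)
  Step 7: a A A A A A  =>  a a A A A A   (applied A -> a)
  Step 8: a a A A A A  =>  a a a A A A   (applied A -> a)
  Step 9: a a a A A A  =>  a a a A A A A   (applied A -> A A)
  Step 10: a a a A A A A  =>  a a a a A A A   (applied A -> a)
  Step 11: a a a a A A A  =>  a a a a a A A   (applied A -> a)
  Step 12: a a a a a A A  =>  a a a a a A A A   (applied A -> A A)
  Step 13: a a a a a A A A  =>  a a a a a a A A   (applied A -> a)
  Step 14: a a a a a a A A  =>  a a a a a a a A   (applied A -> a)
  Step 15: a a a a a a a A  =>  a a a a a a a a   (applied A -> a)
Final yield: a a a a a a a a
Total rewrite steps: 15

15


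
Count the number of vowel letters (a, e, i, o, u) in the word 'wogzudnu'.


Scanning each character of 'wogzudnu':
  Position 1: 'w' -> consonant (running count: 0)
  Position 2: 'o' -> vowel (running count: 1)
  Position 3: 'g' -> consonant (running count: 1)
  Position 4: 'z' -> consonant (running count: 1)
  Position 5: 'u' -> vowel (running count: 2)
  Position 6: 'd' -> consonant (running count: 2)
  Position 7: 'n' -> consonant (running count: 2)
  Position 8: 'u' -> vowel (running count: 3)
Total vowels: 3

3


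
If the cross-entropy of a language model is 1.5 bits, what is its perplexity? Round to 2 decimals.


Perplexity formula: PP = 2^H
H = 1.5
PP = 2^1.5
Decompose: 2^1.5 = 2^1 * 2^0.5 = 2^1 * sqrt(2)
2^1 = 2, sqrt(2) ~ 1.4142136
PP ~ 2 * 1.4142136 = 2.8284272
Rounded to 2 decimals: 2.83

2.83


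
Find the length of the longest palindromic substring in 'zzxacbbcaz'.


Scanning 'zzxacbbcaz' for palindromic substrings.
Substring at positions 3-8: 'acbbca'.
Check: reverse('acbbca') = 'acbbca' -> palindrome confirmed.
Neighbouring characters ('x' / 'z') break symmetry, so it cannot extend further.
No longer palindromic substring exists; longest length = 6

6


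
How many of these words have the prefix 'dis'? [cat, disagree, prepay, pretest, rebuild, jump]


Checking each word for prefix 'dis':
  'cat' -> no (count: 0)
  'disagree' -> YES, starts with 'dis' (count: 1)
  'prepay' -> no (count: 1)
  'pretest' -> no (count: 1)
  'rebuild' -> no (count: 1)
  'jump' -> no (count: 1)
Total with prefix 'dis': 1

1


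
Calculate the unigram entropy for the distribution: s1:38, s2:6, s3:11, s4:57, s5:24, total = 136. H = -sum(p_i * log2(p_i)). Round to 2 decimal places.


Computing entropy H = -sum(p_i * log2(p_i)):
  s1: p = 38/136 = 0.2794, -p*log2(p) = 0.5140
  s2: p = 6/136 = 0.0441, -p*log2(p) = 0.1986
  s3: p = 11/136 = 0.0809, -p*log2(p) = 0.2934
  s4: p = 57/136 = 0.4191, -p*log2(p) = 0.5258
  s5: p = 24/136 = 0.1765, -p*log2(p) = 0.4416
H = sum of terms = 1.9734
Rounded to 2 decimals: 1.97

1.97


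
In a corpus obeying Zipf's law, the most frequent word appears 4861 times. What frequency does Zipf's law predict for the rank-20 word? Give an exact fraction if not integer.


Zipf's law: freq(rank) = f1 / rank
f1 = 4861, rank = 20
freq = 4861 / 20
GCD(4861, 20) = 1
Simplified: 4861/20

4861/20


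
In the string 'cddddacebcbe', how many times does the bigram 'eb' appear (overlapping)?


Scanning 'cddddacebcbe' for bigram 'eb':
  Position 0: 'cd' -> no
  Position 1: 'dd' -> no
  Position 2: 'dd' -> no
  Position 3: 'dd' -> no
  Position 4: 'da' -> no
  Position 5: 'ac' -> no
  Position 6: 'ce' -> no
  Position 7: 'eb' -> MATCH
  Position 8: 'bc' -> no
  Position 9: 'cb' -> no
  Position 10: 'be' -> no
Total matches: 1

1


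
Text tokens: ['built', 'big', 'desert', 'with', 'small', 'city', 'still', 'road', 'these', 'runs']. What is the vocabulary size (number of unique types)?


Listing all tokens and tracking unique types:
  Token 1: 'built' -> NEW (unique so far: 1)
  Token 2: 'big' -> NEW (unique so far: 2)
  Token 3: 'desert' -> NEW (unique so far: 3)
  Token 4: 'with' -> NEW (unique so far: 4)
  Token 5: 'small' -> NEW (unique so far: 5)
  Token 6: 'city' -> NEW (unique so far: 6)
  Token 7: 'still' -> NEW (unique so far: 7)
  Token 8: 'road' -> NEW (unique so far: 8)
  Token 9: 'these' -> NEW (unique so far: 9)
  Token 10: 'runs' -> NEW (unique so far: 10)
Unique types: ('big', 'built', 'city', 'desert', 'road', 'runs', 'small', 'still', 'these', 'with')
Vocabulary size: 10

10


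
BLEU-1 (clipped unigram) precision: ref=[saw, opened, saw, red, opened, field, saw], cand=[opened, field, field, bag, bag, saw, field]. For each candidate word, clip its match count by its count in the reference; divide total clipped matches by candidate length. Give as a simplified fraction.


Reference word counts: {'field': 1, 'opened': 2, 'red': 1, 'saw': 3}
Checking each candidate word (with clipping):
  'opened' -> in reference (ref count 2, used 1/2) -> match (matches: 1)
  'field' -> in reference (ref count 1, used 1/1) -> match (matches: 2)
  'field' -> ref count 1 already used up (1/1) -> clipped, no match (matches: 2)
  'bag' -> not in reference -> no match (matches: 2)
  'bag' -> not in reference -> no match (matches: 2)
  'saw' -> in reference (ref count 3, used 1/3) -> match (matches: 3)
  'field' -> ref count 1 already used up (1/1) -> clipped, no match (matches: 3)
Clipped matches: 3, Candidate length: 7
Precision = 3/7

3/7


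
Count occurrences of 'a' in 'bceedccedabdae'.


Scanning 'bceedccedabdae' for 'a':
  Position 9: 'a' -> MATCH (count: 1)
  Position 12: 'a' -> MATCH (count: 2)
Total occurrences of 'a': 2

2


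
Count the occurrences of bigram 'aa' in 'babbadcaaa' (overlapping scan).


Scanning 'babbadcaaa' for bigram 'aa':
  Position 0: 'ba' -> no
  Position 1: 'ab' -> no
  Position 2: 'bb' -> no
  Position 3: 'ba' -> no
  Position 4: 'ad' -> no
  Position 5: 'dc' -> no
  Position 6: 'ca' -> no
  Position 7: 'aa' -> MATCH
  Position 8: 'aa' -> MATCH
Total matches: 2

2


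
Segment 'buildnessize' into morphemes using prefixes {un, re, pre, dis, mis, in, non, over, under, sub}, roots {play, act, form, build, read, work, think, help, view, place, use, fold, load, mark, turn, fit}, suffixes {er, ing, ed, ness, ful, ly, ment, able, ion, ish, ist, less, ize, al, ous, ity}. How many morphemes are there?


Segmenting 'buildnessize' against the inventory:
  'build' -> root (morpheme 1)
  'ness' -> suffix (morpheme 2)
  'ize' -> suffix (morpheme 3)
Total morphemes: 3

3


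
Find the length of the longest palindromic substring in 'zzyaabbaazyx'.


Scanning 'zzyaabbaazyx' for palindromic substrings.
Substring at positions 3-8: 'aabbaa'.
Check: reverse('aabbaa') = 'aabbaa' -> palindrome confirmed.
Neighbouring characters ('y' / 'z') break symmetry, so it cannot extend further.
No longer palindromic substring exists; longest length = 6

6


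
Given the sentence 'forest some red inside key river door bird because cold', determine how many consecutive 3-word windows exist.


Word trigrams from [10] words:
  Trigram 1: (forest some red)
  Trigram 2: (some red inside)
  Trigram 3: (red inside key)
  Trigram 4: (inside key river)
  Trigram 5: (key river door)
  Trigram 6: (river door bird)
  Trigram 7: (door bird because)
  Trigram 8: (bird because cold)
Total word trigrams: 10 - 2 = 8

8


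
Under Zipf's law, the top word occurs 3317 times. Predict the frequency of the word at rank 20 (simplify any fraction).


Zipf's law: freq(rank) = f1 / rank
f1 = 3317, rank = 20
freq = 3317 / 20
GCD(3317, 20) = 1
Simplified: 3317/20

3317/20


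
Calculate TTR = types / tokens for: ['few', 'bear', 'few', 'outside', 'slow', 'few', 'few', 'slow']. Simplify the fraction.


Tokens: 8
Unique types: ('bear', 'few', 'outside', 'slow') = 4
TTR = 4/8
Simplify: divide both by 4 -> 1/2
TTR = 1/2

1/2


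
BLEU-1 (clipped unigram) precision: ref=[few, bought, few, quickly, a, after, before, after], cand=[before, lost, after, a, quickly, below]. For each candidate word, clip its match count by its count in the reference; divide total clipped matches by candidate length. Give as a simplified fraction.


Reference word counts: {'a': 1, 'after': 2, 'before': 1, 'bought': 1, 'few': 2, 'quickly': 1}
Checking each candidate word (with clipping):
  'before' -> in reference (ref count 1, used 1/1) -> match (matches: 1)
  'lost' -> not in reference -> no match (matches: 1)
  'after' -> in reference (ref count 2, used 1/2) -> match (matches: 2)
  'a' -> in reference (ref count 1, used 1/1) -> match (matches: 3)
  'quickly' -> in reference (ref count 1, used 1/1) -> match (matches: 4)
  'below' -> not in reference -> no match (matches: 4)
Clipped matches: 4, Candidate length: 6
Precision = 4/6 = 2/3

2/3


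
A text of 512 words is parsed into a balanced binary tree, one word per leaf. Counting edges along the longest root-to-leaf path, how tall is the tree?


In a balanced binary tree with n leaves the deepest leaf is ceil(log2(n)) edges below the root.
log2(512) = 9.0000
ceil(9.0000) = 9
height (edges) = 9

9


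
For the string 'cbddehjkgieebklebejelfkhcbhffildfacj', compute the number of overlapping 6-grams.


String 'cbddehjkgieebklebejelfkhcbhffildfacj' has length L = 36.
Number of overlapping n-grams = L - n + 1
Substituting: 36 - 6 + 1 = 31

31


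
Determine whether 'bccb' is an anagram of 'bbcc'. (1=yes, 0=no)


Sort characters of 'bccb': 'bbcc'
Sort characters of 'bbcc': 'bbcc'
Sorted forms match -> they ARE anagrams
Result: 1

1


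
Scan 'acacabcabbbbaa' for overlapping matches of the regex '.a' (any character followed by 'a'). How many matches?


Pattern: .a means any character followed by 'a'.
Scanning 'acacabcabbbbaa' position-by-position:
  Pos 0: window 'ac' -> no
  Pos 1: window 'ca' -> MATCH
  Pos 2: window 'ac' -> no
  Pos 3: window 'ca' -> MATCH
  Pos 4: window 'ab' -> no
  Pos 5: window 'bc' -> no
  Pos 6: window 'ca' -> MATCH
  Pos 7: window 'ab' -> no
  Pos 8: window 'bb' -> no
  Pos 9: window 'bb' -> no
  Pos 10: window 'bb' -> no
  Pos 11: window 'ba' -> MATCH
  Pos 12: window 'aa' -> MATCH
  Pos 13: window 'a' -> no
Total matches: 5

5


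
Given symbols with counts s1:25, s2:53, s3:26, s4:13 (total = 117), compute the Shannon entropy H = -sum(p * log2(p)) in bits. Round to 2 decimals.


Computing entropy H = -sum(p_i * log2(p_i)):
  s1: p = 25/117 = 0.2137, -p*log2(p) = 0.4757
  s2: p = 53/117 = 0.4530, -p*log2(p) = 0.5175
  s3: p = 26/117 = 0.2222, -p*log2(p) = 0.4822
  s4: p = 13/117 = 0.1111, -p*log2(p) = 0.3522
H = sum of terms = 1.8276
Rounded to 2 decimals: 1.83

1.83


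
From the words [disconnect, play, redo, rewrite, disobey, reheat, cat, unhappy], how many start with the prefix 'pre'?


Checking each word for prefix 'pre':
  'disconnect' -> no (count: 0)
  'play' -> no (count: 0)
  'redo' -> no (count: 0)
  'rewrite' -> no (count: 0)
  'disobey' -> no (count: 0)
  'reheat' -> no (count: 0)
  'cat' -> no (count: 0)
  'unhappy' -> no (count: 0)
Total with prefix 'pre': 0

0


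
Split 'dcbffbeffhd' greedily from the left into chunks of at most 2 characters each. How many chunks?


'dcbffbeffhd' has 11 characters.
Chunking with max size 2:
  Chunk 1: 'dc' (positions 0-1)
  Chunk 2: 'bf' (positions 2-3)
  Chunk 3: 'fb' (positions 4-5)
  Chunk 4: 'ef' (positions 6-7)
  Chunk 5: 'fh' (positions 8-9)
  Chunk 6: 'd' (positions 10-10)
Total chunks: ceil(11 / 2) = 6

6


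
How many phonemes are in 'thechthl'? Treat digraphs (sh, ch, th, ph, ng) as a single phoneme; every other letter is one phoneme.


Parsing 'thechthl' greedily, digraphs first:
  'th' -> digraph (1 consonant phoneme) (phonemes so far: 1)
  'e' -> vowel phoneme (phonemes so far: 2)
  'ch' -> digraph (1 consonant phoneme) (phonemes so far: 3)
  'th' -> digraph (1 consonant phoneme) (phonemes so far: 4)
  'l' -> consonant phoneme (phonemes so far: 5)
Total phonemes: 5

5


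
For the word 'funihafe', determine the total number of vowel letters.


Scanning each character of 'funihafe':
  Position 1: 'f' -> consonant (running count: 0)
  Position 2: 'u' -> vowel (running count: 1)
  Position 3: 'n' -> consonant (running count: 1)
  Position 4: 'i' -> vowel (running count: 2)
  Position 5: 'h' -> consonant (running count: 2)
  Position 6: 'a' -> vowel (running count: 3)
  Position 7: 'f' -> consonant (running count: 3)
  Position 8: 'e' -> vowel (running count: 4)
Total vowels: 4

4


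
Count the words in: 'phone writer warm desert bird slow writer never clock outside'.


Counting words by splitting on spaces:
  Word 1: 'phone'
  Word 2: 'writer'
  Word 3: 'warm'
  Word 4: 'desert'
  Word 5: 'bird'
  Word 6: 'slow'
  Word 7: 'writer'
  Word 8: 'never'
  Word 9: 'clock'
  Word 10: 'outside'
Total words: 10

10


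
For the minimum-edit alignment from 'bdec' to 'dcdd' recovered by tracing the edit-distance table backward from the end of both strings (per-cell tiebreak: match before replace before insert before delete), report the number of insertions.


Edit distance = 4. Backtracking from cell (4, 4) with preference match > replace > insert > delete,
then listing the resulting alignment 'bdec' -> 'dcdd' left to right:
  Step 1: replace b->d
  Step 2: replace d->c
  Step 3: replace e->d
  Step 4: replace c->d
Total insertions: 0

0


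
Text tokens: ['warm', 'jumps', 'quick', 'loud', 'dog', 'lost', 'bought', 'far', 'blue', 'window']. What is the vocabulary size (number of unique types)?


Listing all tokens and tracking unique types:
  Token 1: 'warm' -> NEW (unique so far: 1)
  Token 2: 'jumps' -> NEW (unique so far: 2)
  Token 3: 'quick' -> NEW (unique so far: 3)
  Token 4: 'loud' -> NEW (unique so far: 4)
  Token 5: 'dog' -> NEW (unique so far: 5)
  Token 6: 'lost' -> NEW (unique so far: 6)
  Token 7: 'bought' -> NEW (unique so far: 7)
  Token 8: 'far' -> NEW (unique so far: 8)
  Token 9: 'blue' -> NEW (unique so far: 9)
  Token 10: 'window' -> NEW (unique so far: 10)
Unique types: ('blue', 'bought', 'dog', 'far', 'jumps', 'lost', 'loud', 'quick', 'warm', 'window')
Vocabulary size: 10

10


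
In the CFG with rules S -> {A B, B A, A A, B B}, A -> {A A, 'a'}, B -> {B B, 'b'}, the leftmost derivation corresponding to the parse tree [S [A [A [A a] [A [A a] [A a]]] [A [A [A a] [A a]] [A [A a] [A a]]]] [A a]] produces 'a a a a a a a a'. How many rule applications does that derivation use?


Every bracketed nonterminal node [X ...] in the tree is produced by exactly one rule application.
Reading the tree off as a leftmost derivation:
  Step 1: S  =>  A A   (applied S -> A A)
  Step 2: A A  =>  A A A   (applied A -> A A)
  Step 3: A A A  =>  A A A A   (applied A -> A A)
  Step 4: A A A A  =>  a A A A   (applied A -> a)
  Step 5: a A A A  =>  a A A A A   (applied A -> A A)
  Step 6: a A A A A  =>  a a A A A   (applied A -> a)
  Step 7: a a A A A  =>  a a a A A   (applied A -> a)
  Step 8: a a a A A  =>  a a a A A A   (applied A -> A A)
  Step 9: a a a A A A  =>  a a a A A A A   (applied A -> A A)
  Step 10: a a a A A A A  =>  a a a a A A A   (applied A -> a)
  Step 11: a a a a A A A  =>  a a a a a A A   (applied A -> a)
  Step 12: a a a a a A A  =>  a a a a a A A A   (applied A -> A A)
  Step 13: a a a a a A A A  =>  a a a a a a A A   (applied A -> a)
  Step 14: a a a a a a A A  =>  a a a a a a a A   (applied A -> a)
  Step 15: a a a a a a a A  =>  a a a a a a a a   (applied A -> a)
Final yield: a a a a a a a a
Total rewrite steps: 15

15


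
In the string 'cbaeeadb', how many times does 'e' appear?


Scanning 'cbaeeadb' for 'e':
  Position 3: 'e' -> MATCH (count: 1)
  Position 4: 'e' -> MATCH (count: 2)
Total occurrences of 'e': 2

2


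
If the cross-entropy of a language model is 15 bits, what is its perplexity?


Perplexity formula: PP = 2^H
H = 15
PP = 2^15
PP = 2^15 = 32768

32768


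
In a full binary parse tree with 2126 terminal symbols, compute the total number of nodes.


Leaf nodes (terminals): 2126
Internal nodes = n - 1 = 2126 - 1 = 2125
Total = leaves + internal = 2126 + 2125 = 4251

4251


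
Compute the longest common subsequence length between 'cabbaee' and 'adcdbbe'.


DP table for LCS of 'cabbaee' and 'adcdbbe':
       a  d  c  d  b  b  e
    0  0  0  0  0  0  0  0
  c 0  0  0  1  1  1  1  1
  a 0  1  1  1  1  1  1  1
  b 0  1  1  1  1  2  2  2
  b 0  1  1  1  1  2  3  3
  a 0  1  1  1  1  2  3  3
  e 0  1  1  1  1  2  3  4
  e 0  1  1  1  1  2  3  4
LCS: 'cbbe'
LCS length = 4

4


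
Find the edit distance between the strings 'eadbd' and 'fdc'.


Building DP table for s1='eadbd' (len 5) and s2='fdc' (len 3):
       f  d  c
    0  1  2  3
  e 1  1  2  3
  a 2  2  2  3
  d 3  3  2  3
  b 4  4  3  3
  d 5  5  4  4
Edit distance = dp[5][3] = 4

4


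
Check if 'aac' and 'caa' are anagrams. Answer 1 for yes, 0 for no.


Sort characters of 'aac': 'aac'
Sort characters of 'caa': 'aac'
Sorted forms match -> they ARE anagrams
Result: 1

1


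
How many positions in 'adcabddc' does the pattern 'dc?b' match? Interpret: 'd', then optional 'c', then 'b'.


Pattern: dc?b means 'd', then optional 'c', then 'b'.
Scanning 'adcabddc' position-by-position:
  Pos 0: window 'adc' -> no
  Pos 1: window 'dca' -> no
  Pos 2: window 'cab' -> no
  Pos 3: window 'abd' -> no
  Pos 4: window 'bdd' -> no
  Pos 5: window 'ddc' -> no
  Pos 6: window 'dc' -> no
  Pos 7: window 'c' -> no
Total matches: 0

0


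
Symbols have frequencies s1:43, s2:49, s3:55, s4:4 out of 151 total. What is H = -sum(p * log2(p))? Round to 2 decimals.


Computing entropy H = -sum(p_i * log2(p_i)):
  s1: p = 43/151 = 0.2848, -p*log2(p) = 0.5160
  s2: p = 49/151 = 0.3245, -p*log2(p) = 0.5269
  s3: p = 55/151 = 0.3642, -p*log2(p) = 0.5307
  s4: p = 4/151 = 0.0265, -p*log2(p) = 0.1388
H = sum of terms = 1.7124
Rounded to 2 decimals: 1.71

1.71


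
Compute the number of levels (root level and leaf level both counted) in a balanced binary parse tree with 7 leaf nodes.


In a balanced binary tree with n leaves the deepest leaf is ceil(log2(n)) edges below the root,
so counting node levels inclusive of root and leaves gives ceil(log2(n)) + 1 levels.
log2(7) = 2.8074
ceil(2.8074) = 3
levels = 3 + 1 = 4

4


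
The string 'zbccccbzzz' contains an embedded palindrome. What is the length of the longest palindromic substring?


Scanning 'zbccccbzzz' for palindromic substrings.
Substring at positions 0-7: 'zbccccbz'.
Check: reverse('zbccccbz') = 'zbccccbz' -> palindrome confirmed.
Neighbouring characters ('-' / 'z') break symmetry, so it cannot extend further.
No longer palindromic substring exists; longest length = 8

8


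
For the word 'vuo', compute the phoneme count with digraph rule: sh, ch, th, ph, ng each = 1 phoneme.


Parsing 'vuo' greedily, digraphs first:
  'v' -> consonant phoneme (phonemes so far: 1)
  'u' -> vowel phoneme (phonemes so far: 2)
  'o' -> vowel phoneme (phonemes so far: 3)
Total phonemes: 3

3


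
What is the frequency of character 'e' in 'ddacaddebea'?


Scanning 'ddacaddebea' for 'e':
  Position 7: 'e' -> MATCH (count: 1)
  Position 9: 'e' -> MATCH (count: 2)
Total occurrences of 'e': 2

2


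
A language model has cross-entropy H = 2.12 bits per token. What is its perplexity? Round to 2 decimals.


Perplexity formula: PP = 2^H
H = 2.12
PP = 2^2.12
Decompose: 2^2.12 = 2^2 * 2^0.12
2^2 = 4, 2^0.12 ~ 1.0867349
PP ~ 4 * 1.0867349 = 4.3469396
Rounded to 2 decimals: 4.35

4.35


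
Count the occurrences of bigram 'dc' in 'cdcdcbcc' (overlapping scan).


Scanning 'cdcdcbcc' for bigram 'dc':
  Position 0: 'cd' -> no
  Position 1: 'dc' -> MATCH
  Position 2: 'cd' -> no
  Position 3: 'dc' -> MATCH
  Position 4: 'cb' -> no
  Position 5: 'bc' -> no
  Position 6: 'cc' -> no
Total matches: 2

2


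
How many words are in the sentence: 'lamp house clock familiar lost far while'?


Counting words by splitting on spaces:
  Word 1: 'lamp'
  Word 2: 'house'
  Word 3: 'clock'
  Word 4: 'familiar'
  Word 5: 'lost'
  Word 6: 'far'
  Word 7: 'while'
Total words: 7

7


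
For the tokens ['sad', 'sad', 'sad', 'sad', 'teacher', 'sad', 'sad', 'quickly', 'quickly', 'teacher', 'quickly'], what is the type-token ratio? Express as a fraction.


Tokens: 11
Unique types: ('quickly', 'sad', 'teacher') = 3
TTR = 3/11
Already in lowest terms.

3/11


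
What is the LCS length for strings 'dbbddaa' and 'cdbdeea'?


DP table for LCS of 'dbbddaa' and 'cdbdeea':
       c  d  b  d  e  e  a
    0  0  0  0  0  0  0  0
  d 0  0  1  1  1  1  1  1
  b 0  0  1  2  2  2  2  2
  b 0  0  1  2  2  2  2  2
  d 0  0  1  2  3  3  3  3
  d 0  0  1  2  3  3  3  3
  a 0  0  1  2  3  3  3  4
  a 0  0  1  2  3  3  3  4
LCS: 'dbda'
LCS length = 4

4


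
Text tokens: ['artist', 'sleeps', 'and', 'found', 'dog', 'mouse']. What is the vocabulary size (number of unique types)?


Listing all tokens and tracking unique types:
  Token 1: 'artist' -> NEW (unique so far: 1)
  Token 2: 'sleeps' -> NEW (unique so far: 2)
  Token 3: 'and' -> NEW (unique so far: 3)
  Token 4: 'found' -> NEW (unique so far: 4)
  Token 5: 'dog' -> NEW (unique so far: 5)
  Token 6: 'mouse' -> NEW (unique so far: 6)
Unique types: ('and', 'artist', 'dog', 'found', 'mouse', 'sleeps')
Vocabulary size: 6

6


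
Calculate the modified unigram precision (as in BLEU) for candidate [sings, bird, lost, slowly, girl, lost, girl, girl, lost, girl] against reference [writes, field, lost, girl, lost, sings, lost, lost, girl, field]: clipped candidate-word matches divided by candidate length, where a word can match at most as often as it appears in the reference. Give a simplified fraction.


Reference word counts: {'field': 2, 'girl': 2, 'lost': 4, 'sings': 1, 'writes': 1}
Checking each candidate word (with clipping):
  'sings' -> in reference (ref count 1, used 1/1) -> match (matches: 1)
  'bird' -> not in reference -> no match (matches: 1)
  'lost' -> in reference (ref count 4, used 1/4) -> match (matches: 2)
  'slowly' -> not in reference -> no match (matches: 2)
  'girl' -> in reference (ref count 2, used 1/2) -> match (matches: 3)
  'lost' -> in reference (ref count 4, used 2/4) -> match (matches: 4)
  'girl' -> in reference (ref count 2, used 2/2) -> match (matches: 5)
  'girl' -> ref count 2 already used up (2/2) -> clipped, no match (matches: 5)
  'lost' -> in reference (ref count 4, used 3/4) -> match (matches: 6)
  'girl' -> ref count 2 already used up (2/2) -> clipped, no match (matches: 6)
Clipped matches: 6, Candidate length: 10
Precision = 6/10 = 3/5

3/5


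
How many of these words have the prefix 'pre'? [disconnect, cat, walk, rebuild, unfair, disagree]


Checking each word for prefix 'pre':
  'disconnect' -> no (count: 0)
  'cat' -> no (count: 0)
  'walk' -> no (count: 0)
  'rebuild' -> no (count: 0)
  'unfair' -> no (count: 0)
  'disagree' -> no (count: 0)
Total with prefix 'pre': 0

0


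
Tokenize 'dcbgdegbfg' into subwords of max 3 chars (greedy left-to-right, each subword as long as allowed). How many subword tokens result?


'dcbgdegbfg' has 10 characters.
Chunking with max size 3:
  Chunk 1: 'dcb' (positions 0-2)
  Chunk 2: 'gde' (positions 3-5)
  Chunk 3: 'gbf' (positions 6-8)
  Chunk 4: 'g' (positions 9-9)
Total chunks: ceil(10 / 3) = 4

4


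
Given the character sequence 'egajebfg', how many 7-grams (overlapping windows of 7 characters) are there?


String 'egajebfg' has length L = 8.
Number of overlapping n-grams = L - n + 1
Substituting: 8 - 7 + 1 = 2

2


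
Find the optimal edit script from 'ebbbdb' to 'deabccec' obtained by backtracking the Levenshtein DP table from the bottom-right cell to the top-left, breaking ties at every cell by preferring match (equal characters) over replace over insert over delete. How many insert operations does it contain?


Edit distance = 6. Backtracking from cell (6, 8) with preference match > replace > insert > delete,
then listing the resulting alignment 'ebbbdb' -> 'deabccec' left to right:
  Step 1: insert 'd' [insertion #1]
  Step 2: keep 'e'
  Step 3: insert 'a' [insertion #2]
  Step 4: keep 'b'
  Step 5: replace b->c
  Step 6: replace b->c
  Step 7: replace d->e
  Step 8: replace b->c
Total insertions: 2

2


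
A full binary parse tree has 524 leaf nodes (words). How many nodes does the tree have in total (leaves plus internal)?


Leaf nodes (terminals): 524
Internal nodes = n - 1 = 524 - 1 = 523
Total = leaves + internal = 524 + 523 = 1047

1047


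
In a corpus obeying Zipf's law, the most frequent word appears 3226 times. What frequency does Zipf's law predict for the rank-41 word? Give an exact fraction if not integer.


Zipf's law: freq(rank) = f1 / rank
f1 = 3226, rank = 41
freq = 3226 / 41
GCD(3226, 41) = 1
Simplified: 3226/41

3226/41


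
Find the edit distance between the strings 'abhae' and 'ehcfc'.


Building DP table for s1='abhae' (len 5) and s2='ehcfc' (len 5):
       e  h  c  f  c
    0  1  2  3  4  5
  a 1  1  2  3  4  5
  b 2  2  2  3  4  5
  h 3  3  2  3  4  5
  a 4  4  3  3  4  5
  e 5  4  4  4  4  5
Edit distance = dp[5][5] = 5

5


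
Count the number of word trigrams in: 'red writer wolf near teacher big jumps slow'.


Word trigrams from [8] words:
  Trigram 1: (red writer wolf)
  Trigram 2: (writer wolf near)
  Trigram 3: (wolf near teacher)
  Trigram 4: (near teacher big)
  Trigram 5: (teacher big jumps)
  Trigram 6: (big jumps slow)
Total word trigrams: 8 - 2 = 6

6


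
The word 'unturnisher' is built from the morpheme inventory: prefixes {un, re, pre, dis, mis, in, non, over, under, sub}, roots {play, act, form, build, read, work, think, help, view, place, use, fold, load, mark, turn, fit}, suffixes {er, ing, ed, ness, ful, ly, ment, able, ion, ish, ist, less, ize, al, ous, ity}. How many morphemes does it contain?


Segmenting 'unturnisher' against the inventory:
  'un' -> prefix (morpheme 1)
  'turn' -> root (morpheme 2)
  'ish' -> suffix (morpheme 3)
  'er' -> suffix (morpheme 4)
Total morphemes: 4

4


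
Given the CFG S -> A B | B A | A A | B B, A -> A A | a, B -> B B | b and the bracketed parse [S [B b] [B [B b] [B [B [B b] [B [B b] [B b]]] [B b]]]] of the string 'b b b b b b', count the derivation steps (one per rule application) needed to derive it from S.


Every bracketed nonterminal node [X ...] in the tree is produced by exactly one rule application.
Reading the tree off as a leftmost derivation:
  Step 1: S  =>  B B   (applied S -> B B)
  Step 2: B B  =>  b B   (applied B -> b)
  Step 3: b B  =>  b B B   (applied B -> B B)
  Step 4: b B B  =>  b b B   (applied B -> b)
  Step 5: b b B  =>  b b B B   (applied B -> B B)
  Step 6: b b B B  =>  b b B B B   (applied B -> B B)
  Step 7: b b B B B  =>  b b b B B   (applied B -> b)
  Step 8: b b b B B  =>  b b b B B B   (applied B -> B B)
  Step 9: b b b B B B  =>  b b b b B B   (applied B -> b)
  Step 10: b b b b B B  =>  b b b b b B   (applied B -> b)
  Step 11: b b b b b B  =>  b b b b b b   (applied B -> b)
Final yield: b b b b b b
Total rewrite steps: 11

11


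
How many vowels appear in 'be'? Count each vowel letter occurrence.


Scanning each character of 'be':
  Position 1: 'b' -> consonant (running count: 0)
  Position 2: 'e' -> vowel (running count: 1)
Total vowels: 1

1


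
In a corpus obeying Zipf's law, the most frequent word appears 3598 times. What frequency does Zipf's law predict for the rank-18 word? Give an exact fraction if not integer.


Zipf's law: freq(rank) = f1 / rank
f1 = 3598, rank = 18
freq = 3598 / 18
GCD(3598, 18) = 2
Simplified: 1799/9

1799/9


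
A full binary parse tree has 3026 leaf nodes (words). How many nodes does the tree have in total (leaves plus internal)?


Leaf nodes (terminals): 3026
Internal nodes = n - 1 = 3026 - 1 = 3025
Total = leaves + internal = 3026 + 3025 = 6051

6051


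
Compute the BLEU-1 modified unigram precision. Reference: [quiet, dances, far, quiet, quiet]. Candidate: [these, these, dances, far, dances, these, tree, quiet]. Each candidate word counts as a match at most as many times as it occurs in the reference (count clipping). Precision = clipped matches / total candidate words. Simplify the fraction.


Reference word counts: {'dances': 1, 'far': 1, 'quiet': 3}
Checking each candidate word (with clipping):
  'these' -> not in reference -> no match (matches: 0)
  'these' -> not in reference -> no match (matches: 0)
  'dances' -> in reference (ref count 1, used 1/1) -> match (matches: 1)
  'far' -> in reference (ref count 1, used 1/1) -> match (matches: 2)
  'dances' -> ref count 1 already used up (1/1) -> clipped, no match (matches: 2)
  'these' -> not in reference -> no match (matches: 2)
  'tree' -> not in reference -> no match (matches: 2)
  'quiet' -> in reference (ref count 3, used 1/3) -> match (matches: 3)
Clipped matches: 3, Candidate length: 8
Precision = 3/8

3/8


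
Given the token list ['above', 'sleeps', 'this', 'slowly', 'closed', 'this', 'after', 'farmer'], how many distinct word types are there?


Listing all tokens and tracking unique types:
  Token 1: 'above' -> NEW (unique so far: 1)
  Token 2: 'sleeps' -> NEW (unique so far: 2)
  Token 3: 'this' -> NEW (unique so far: 3)
  Token 4: 'slowly' -> NEW (unique so far: 4)
  Token 5: 'closed' -> NEW (unique so far: 5)
  Token 6: 'this' -> duplicate (unique so far: 5)
  Token 7: 'after' -> NEW (unique so far: 6)
  Token 8: 'farmer' -> NEW (unique so far: 7)
Unique types: ('above', 'after', 'closed', 'farmer', 'sleeps', 'slowly', 'this')
Vocabulary size: 7

7


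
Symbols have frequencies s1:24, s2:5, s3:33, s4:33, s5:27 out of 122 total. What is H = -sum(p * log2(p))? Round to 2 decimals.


Computing entropy H = -sum(p_i * log2(p_i)):
  s1: p = 24/122 = 0.1967, -p*log2(p) = 0.4615
  s2: p = 5/122 = 0.0410, -p*log2(p) = 0.1889
  s3: p = 33/122 = 0.2705, -p*log2(p) = 0.5102
  s4: p = 33/122 = 0.2705, -p*log2(p) = 0.5102
  s5: p = 27/122 = 0.2213, -p*log2(p) = 0.4815
H = sum of terms = 2.1523
Rounded to 2 decimals: 2.15

2.15


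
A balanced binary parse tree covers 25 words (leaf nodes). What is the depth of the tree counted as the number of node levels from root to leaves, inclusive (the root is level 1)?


In a balanced binary tree with n leaves the deepest leaf is ceil(log2(n)) edges below the root,
so counting node levels inclusive of root and leaves gives ceil(log2(n)) + 1 levels.
log2(25) = 4.6439
ceil(4.6439) = 5
levels = 5 + 1 = 6

6


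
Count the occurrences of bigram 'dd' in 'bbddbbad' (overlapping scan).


Scanning 'bbddbbad' for bigram 'dd':
  Position 0: 'bb' -> no
  Position 1: 'bd' -> no
  Position 2: 'dd' -> MATCH
  Position 3: 'db' -> no
  Position 4: 'bb' -> no
  Position 5: 'ba' -> no
  Position 6: 'ad' -> no
Total matches: 1

1


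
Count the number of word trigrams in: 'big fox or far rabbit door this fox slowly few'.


Word trigrams from [10] words:
  Trigram 1: (big fox or)
  Trigram 2: (fox or far)
  Trigram 3: (or far rabbit)
  Trigram 4: (far rabbit door)
  Trigram 5: (rabbit door this)
  Trigram 6: (door this fox)
  Trigram 7: (this fox slowly)
  Trigram 8: (fox slowly few)
Total word trigrams: 10 - 2 = 8

8


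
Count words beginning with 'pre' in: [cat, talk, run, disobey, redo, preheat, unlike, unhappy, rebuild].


Checking each word for prefix 'pre':
  'cat' -> no (count: 0)
  'talk' -> no (count: 0)
  'run' -> no (count: 0)
  'disobey' -> no (count: 0)
  'redo' -> no (count: 0)
  'preheat' -> YES, starts with 'pre' (count: 1)
  'unlike' -> no (count: 1)
  'unhappy' -> no (count: 1)
  'rebuild' -> no (count: 1)
Total with prefix 'pre': 1

1


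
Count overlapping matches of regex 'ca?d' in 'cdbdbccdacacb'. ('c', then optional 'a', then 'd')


Pattern: ca?d means 'c', then optional 'a', then 'd'.
Scanning 'cdbdbccdacacb' position-by-position:
  Pos 0: window 'cdb' -> MATCH
  Pos 1: window 'dbd' -> no
  Pos 2: window 'bdb' -> no
  Pos 3: window 'dbc' -> no
  Pos 4: window 'bcc' -> no
  Pos 5: window 'ccd' -> no
  Pos 6: window 'cda' -> MATCH
  Pos 7: window 'dac' -> no
  Pos 8: window 'aca' -> no
  Pos 9: window 'cac' -> no
  Pos 10: window 'acb' -> no
  Pos 11: window 'cb' -> no
  Pos 12: window 'b' -> no
Total matches: 2

2


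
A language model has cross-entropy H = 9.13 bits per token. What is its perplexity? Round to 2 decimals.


Perplexity formula: PP = 2^H
H = 9.13
PP = 2^9.13
Decompose: 2^9.13 = 2^9 * 2^0.13
2^9 = 512, 2^0.13 ~ 1.0942937
PP ~ 512 * 1.0942937 = 560.2783744
Rounded to 2 decimals: 560.28

560.28


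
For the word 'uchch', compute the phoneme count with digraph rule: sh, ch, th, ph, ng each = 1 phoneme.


Parsing 'uchch' greedily, digraphs first:
  'u' -> vowel phoneme (phonemes so far: 1)
  'ch' -> digraph (1 consonant phoneme) (phonemes so far: 2)
  'ch' -> digraph (1 consonant phoneme) (phonemes so far: 3)
Total phonemes: 3

3


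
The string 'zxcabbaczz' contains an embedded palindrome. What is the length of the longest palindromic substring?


Scanning 'zxcabbaczz' for palindromic substrings.
Substring at positions 2-7: 'cabbac'.
Check: reverse('cabbac') = 'cabbac' -> palindrome confirmed.
Neighbouring characters ('x' / 'z') break symmetry, so it cannot extend further.
No longer palindromic substring exists; longest length = 6

6


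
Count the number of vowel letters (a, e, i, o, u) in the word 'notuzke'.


Scanning each character of 'notuzke':
  Position 1: 'n' -> consonant (running count: 0)
  Position 2: 'o' -> vowel (running count: 1)
  Position 3: 't' -> consonant (running count: 1)
  Position 4: 'u' -> vowel (running count: 2)
  Position 5: 'z' -> consonant (running count: 2)
  Position 6: 'k' -> consonant (running count: 2)
  Position 7: 'e' -> vowel (running count: 3)
Total vowels: 3

3


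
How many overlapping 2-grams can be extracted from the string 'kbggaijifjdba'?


String 'kbggaijifjdba' has length L = 13.
Number of overlapping n-grams = L - n + 1
Substituting: 13 - 2 + 1 = 12

12


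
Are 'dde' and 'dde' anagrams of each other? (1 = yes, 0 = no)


Sort characters of 'dde': 'dde'
Sort characters of 'dde': 'dde'
Sorted forms match -> they ARE anagrams
Result: 1

1


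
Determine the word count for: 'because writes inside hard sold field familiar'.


Counting words by splitting on spaces:
  Word 1: 'because'
  Word 2: 'writes'
  Word 3: 'inside'
  Word 4: 'hard'
  Word 5: 'sold'
  Word 6: 'field'
  Word 7: 'familiar'
Total words: 7

7


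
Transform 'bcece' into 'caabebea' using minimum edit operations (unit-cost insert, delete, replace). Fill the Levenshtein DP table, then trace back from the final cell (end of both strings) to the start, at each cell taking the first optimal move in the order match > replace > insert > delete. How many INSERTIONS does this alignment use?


Edit distance = 6. Backtracking from cell (5, 8) with preference match > replace > insert > delete,
then listing the resulting alignment 'bcece' -> 'caabebea' left to right:
  Step 1: insert 'c' [insertion #1]
  Step 2: insert 'a' [insertion #2]
  Step 3: replace b->a
  Step 4: replace c->b
  Step 5: keep 'e'
  Step 6: replace c->b
  Step 7: keep 'e'
  Step 8: insert 'a' [insertion #3]
Total insertions: 3

3


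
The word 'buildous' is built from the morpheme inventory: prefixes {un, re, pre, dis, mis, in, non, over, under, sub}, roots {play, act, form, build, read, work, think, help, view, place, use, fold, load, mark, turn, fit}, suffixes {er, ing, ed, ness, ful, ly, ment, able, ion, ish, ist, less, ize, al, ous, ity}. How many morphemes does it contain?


Segmenting 'buildous' against the inventory:
  'build' -> root (morpheme 1)
  'ous' -> suffix (morpheme 2)
Total morphemes: 2

2


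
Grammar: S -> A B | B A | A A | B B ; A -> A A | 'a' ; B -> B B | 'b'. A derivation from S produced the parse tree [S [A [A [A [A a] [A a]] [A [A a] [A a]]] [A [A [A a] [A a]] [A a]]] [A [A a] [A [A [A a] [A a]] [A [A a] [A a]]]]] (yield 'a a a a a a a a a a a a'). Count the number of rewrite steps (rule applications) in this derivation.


Every bracketed nonterminal node [X ...] in the tree is produced by exactly one rule application.
Reading the tree off as a leftmost derivation:
  Step 1: S  =>  A A   (applied S -> A A)
  Step 2: A A  =>  A A A   (applied A -> A A)
  Step 3: A A A  =>  A A A A   (applied A -> A A)
  Step 4: A A A A  =>  A A A A A   (applied A -> A A)
  Step 5: A A A A A  =>  a A A A A   (applied A -> a)
  Step 6: a A A A A  =>  a a A A A   (applied A -> a)
  Step 7: a a A A A  =>  a a A A A A   (applied A -> A A)
  Step 8: a a A A A A  =>  a a a A A A   (applied A -> a)
  Step 9: a a a A A A  =>  a a a a A A   (applied A -> a)
  Step 10: a a a a A A  =>  a a a a A A A   (applied A -> A A)
  Step 11: a a a a A A A  =>  a a a a A A A A   (applied A -> A A)
  Step 12: a a a a A A A A  =>  a a a a a A A A   (applied A -> a)
  Step 13: a a a a a A A A  =>  a a a a a a A A   (applied A -> a)
  Step 14: a a a a a a A A  =>  a a a a a a a A   (applied A -> a)
  Step 15: a a a a a a a A  =>  a a a a a a a A A   (applied A -> A A)
  Step 16: a a a a a a a A A  =>  a a a a a a a a A   (applied A -> a)
  Step 17: a a a a a a a a A  =>  a a a a a a a a A A   (applied A -> A A)
  Step 18: a a a a a a a a A A  =>  a a a a a a a a A A A   (applied A -> A A)
  Step 19: a a a a a a a a A A A  =>  a a a a a a a a a A A   (applied A -> a)
  Step 20: a a a a a a a a a A A  =>  a a a a a a a a a a A   (applied A -> a)
  Step 21: a a a a a a a a a a A  =>  a a a a a a a a a a A A   (applied A -> A A)
  Step 22: a a a a a a a a a a A A  =>  a a a a a a a a a a a A   (applied A -> a)
  Step 23: a a a a a a a a a a a A  =>  a a a a a a a a a a a a   (applied A -> a)
Final yield: a a a a a a a a a a a a
Total rewrite steps: 23

23


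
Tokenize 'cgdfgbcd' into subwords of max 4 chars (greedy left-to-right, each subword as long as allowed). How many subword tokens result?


'cgdfgbcd' has 8 characters.
Chunking with max size 4:
  Chunk 1: 'cgdf' (positions 0-3)
  Chunk 2: 'gbcd' (positions 4-7)
Total chunks: ceil(8 / 4) = 2

2


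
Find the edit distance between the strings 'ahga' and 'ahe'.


Building DP table for s1='ahga' (len 4) and s2='ahe' (len 3):
       a  h  e
    0  1  2  3
  a 1  0  1  2
  h 2  1  0  1
  g 3  2  1  1
  a 4  3  2  2
Edit distance = dp[4][3] = 2

2


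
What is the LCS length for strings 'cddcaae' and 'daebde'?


DP table for LCS of 'cddcaae' and 'daebde':
       d  a  e  b  d  e
    0  0  0  0  0  0  0
  c 0  0  0  0  0  0  0
  d 0  1  1  1  1  1  1
  d 0  1  1  1  1  2  2
  c 0  1  1  1  1  2  2
  a 0  1  2  2  2  2  2
  a 0  1  2  2  2  2  2
  e 0  1  2  3  3  3  3
LCS: 'dde'
LCS length = 3

3


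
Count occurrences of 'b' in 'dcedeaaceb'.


Scanning 'dcedeaaceb' for 'b':
  Position 9: 'b' -> MATCH (count: 1)
Total occurrences of 'b': 1

1


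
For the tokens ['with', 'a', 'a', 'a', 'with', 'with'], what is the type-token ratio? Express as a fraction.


Tokens: 6
Unique types: ('a', 'with') = 2
TTR = 2/6
Simplify: divide both by 2 -> 1/3
TTR = 1/3

1/3


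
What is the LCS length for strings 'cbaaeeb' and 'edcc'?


DP table for LCS of 'cbaaeeb' and 'edcc':
       e  d  c  c
    0  0  0  0  0
  c 0  0  0  1  1
  b 0  0  0  1  1
  a 0  0  0  1  1
  a 0  0  0  1  1
  e 0  1  1  1  1
  e 0  1  1  1  1
  b 0  1  1  1  1
LCS: 'c'
LCS length = 1

1


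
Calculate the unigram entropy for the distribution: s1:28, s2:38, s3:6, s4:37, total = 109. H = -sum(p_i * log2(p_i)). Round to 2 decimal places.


Computing entropy H = -sum(p_i * log2(p_i)):
  s1: p = 28/109 = 0.2569, -p*log2(p) = 0.5037
  s2: p = 38/109 = 0.3486, -p*log2(p) = 0.5300
  s3: p = 6/109 = 0.0550, -p*log2(p) = 0.2303
  s4: p = 37/109 = 0.3394, -p*log2(p) = 0.5291
H = sum of terms = 1.7931
Rounded to 2 decimals: 1.79

1.79
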